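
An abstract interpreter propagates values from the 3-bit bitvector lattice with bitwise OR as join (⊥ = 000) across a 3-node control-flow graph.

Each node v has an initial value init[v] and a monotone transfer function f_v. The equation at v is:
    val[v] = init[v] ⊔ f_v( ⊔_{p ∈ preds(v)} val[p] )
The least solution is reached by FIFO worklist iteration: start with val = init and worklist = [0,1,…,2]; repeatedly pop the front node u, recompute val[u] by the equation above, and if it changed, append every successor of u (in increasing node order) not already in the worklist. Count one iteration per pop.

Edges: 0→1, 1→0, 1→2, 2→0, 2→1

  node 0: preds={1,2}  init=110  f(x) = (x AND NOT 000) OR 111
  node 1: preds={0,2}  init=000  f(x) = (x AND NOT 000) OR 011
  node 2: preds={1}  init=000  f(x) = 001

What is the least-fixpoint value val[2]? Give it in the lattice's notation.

Trace (5 dequeues):
  [1] u=0 | in 000 | out 111 | prev 110 | push {}
  [2] u=1 | in 111 | out 111 | prev 000 | push {0}
  [3] u=2 | in 111 | out 001 | prev 000 | push {1}
  [4] u=0 | in 111 | out 111 | ==
  [5] u=1 | in 111 | out 111 | ==

Converged values:
  [0] 111
  [1] 111
  [2] 001

001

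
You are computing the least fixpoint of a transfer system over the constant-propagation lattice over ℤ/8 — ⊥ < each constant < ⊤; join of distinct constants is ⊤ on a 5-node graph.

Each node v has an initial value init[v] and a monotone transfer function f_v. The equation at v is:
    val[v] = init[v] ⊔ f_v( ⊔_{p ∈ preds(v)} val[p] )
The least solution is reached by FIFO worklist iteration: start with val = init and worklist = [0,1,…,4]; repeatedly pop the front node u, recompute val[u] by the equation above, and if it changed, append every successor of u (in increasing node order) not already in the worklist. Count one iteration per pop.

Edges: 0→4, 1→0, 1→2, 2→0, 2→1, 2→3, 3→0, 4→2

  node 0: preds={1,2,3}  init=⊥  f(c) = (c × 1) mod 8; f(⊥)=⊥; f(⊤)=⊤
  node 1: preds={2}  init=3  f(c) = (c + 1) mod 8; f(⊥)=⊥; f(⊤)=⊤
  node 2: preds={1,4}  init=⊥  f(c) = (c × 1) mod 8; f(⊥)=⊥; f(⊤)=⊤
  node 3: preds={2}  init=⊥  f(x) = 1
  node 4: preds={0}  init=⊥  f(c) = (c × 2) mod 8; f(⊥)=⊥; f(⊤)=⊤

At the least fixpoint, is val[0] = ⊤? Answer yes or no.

Iteration log — 13 steps:
  step 1. node 0  ⊔preds=3  new=3  old=⊥  +wl: 
  step 2. node 1  ⊔preds=⊥  new=3  stable
  step 3. node 2  ⊔preds=3  new=3  old=⊥  +wl: 0,1
  step 4. node 3  ⊔preds=3  new=1  old=⊥  +wl: 
  step 5. node 4  ⊔preds=3  new=6  old=⊥  +wl: 2
  step 6. node 0  ⊔preds=⊤  new=⊤  old=3  +wl: 4
  step 7. node 1  ⊔preds=3  new=⊤  old=3  +wl: 0
  step 8. node 2  ⊔preds=⊤  new=⊤  old=3  +wl: 1,3
  step 9. node 4  ⊔preds=⊤  new=⊤  old=6  +wl: 2
  step 10. node 0  ⊔preds=⊤  new=⊤  stable
  step 11. node 1  ⊔preds=⊤  new=⊤  stable
  step 12. node 3  ⊔preds=⊤  new=1  stable
  step 13. node 2  ⊔preds=⊤  new=⊤  stable

Least fixpoint reached:
  node 0: ⊤
  node 1: ⊤
  node 2: ⊤
  node 3: 1
  node 4: ⊤

yes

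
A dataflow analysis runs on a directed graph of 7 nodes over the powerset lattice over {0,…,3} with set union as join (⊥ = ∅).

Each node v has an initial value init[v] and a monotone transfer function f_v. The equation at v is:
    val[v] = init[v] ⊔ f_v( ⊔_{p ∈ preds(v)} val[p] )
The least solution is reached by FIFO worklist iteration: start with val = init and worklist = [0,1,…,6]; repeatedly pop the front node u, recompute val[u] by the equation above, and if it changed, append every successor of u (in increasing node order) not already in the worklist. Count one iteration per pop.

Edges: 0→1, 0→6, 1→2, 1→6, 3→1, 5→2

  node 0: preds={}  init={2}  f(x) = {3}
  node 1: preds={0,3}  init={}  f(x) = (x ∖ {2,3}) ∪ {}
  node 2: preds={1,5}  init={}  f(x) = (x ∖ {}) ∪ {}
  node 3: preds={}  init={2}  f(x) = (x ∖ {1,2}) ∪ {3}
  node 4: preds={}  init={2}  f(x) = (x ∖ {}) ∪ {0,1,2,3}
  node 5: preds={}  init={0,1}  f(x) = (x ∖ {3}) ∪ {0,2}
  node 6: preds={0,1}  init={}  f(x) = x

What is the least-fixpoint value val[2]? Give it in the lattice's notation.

{0,1,2}

Worklist (9 pops):
  #1 pop 0: in={} → {2,3} (was {2}); enqueue []
  #2 pop 1: in={2,3} → {} (no change)
  #3 pop 2: in={0,1} → {0,1} (was {}); enqueue []
  #4 pop 3: in={} → {2,3} (was {2}); enqueue [1]
  #5 pop 4: in={} → {0,1,2,3} (was {2}); enqueue []
  #6 pop 5: in={} → {0,1,2} (was {0,1}); enqueue [2]
  #7 pop 6: in={2,3} → {2,3} (was {}); enqueue []
  #8 pop 1: in={2,3} → {} (no change)
  #9 pop 2: in={0,1,2} → {0,1,2} (was {0,1}); enqueue []

Fixpoint:
  val[0] = {2,3}
  val[1] = {}
  val[2] = {0,1,2}
  val[3] = {2,3}
  val[4] = {0,1,2,3}
  val[5] = {0,1,2}
  val[6] = {2,3}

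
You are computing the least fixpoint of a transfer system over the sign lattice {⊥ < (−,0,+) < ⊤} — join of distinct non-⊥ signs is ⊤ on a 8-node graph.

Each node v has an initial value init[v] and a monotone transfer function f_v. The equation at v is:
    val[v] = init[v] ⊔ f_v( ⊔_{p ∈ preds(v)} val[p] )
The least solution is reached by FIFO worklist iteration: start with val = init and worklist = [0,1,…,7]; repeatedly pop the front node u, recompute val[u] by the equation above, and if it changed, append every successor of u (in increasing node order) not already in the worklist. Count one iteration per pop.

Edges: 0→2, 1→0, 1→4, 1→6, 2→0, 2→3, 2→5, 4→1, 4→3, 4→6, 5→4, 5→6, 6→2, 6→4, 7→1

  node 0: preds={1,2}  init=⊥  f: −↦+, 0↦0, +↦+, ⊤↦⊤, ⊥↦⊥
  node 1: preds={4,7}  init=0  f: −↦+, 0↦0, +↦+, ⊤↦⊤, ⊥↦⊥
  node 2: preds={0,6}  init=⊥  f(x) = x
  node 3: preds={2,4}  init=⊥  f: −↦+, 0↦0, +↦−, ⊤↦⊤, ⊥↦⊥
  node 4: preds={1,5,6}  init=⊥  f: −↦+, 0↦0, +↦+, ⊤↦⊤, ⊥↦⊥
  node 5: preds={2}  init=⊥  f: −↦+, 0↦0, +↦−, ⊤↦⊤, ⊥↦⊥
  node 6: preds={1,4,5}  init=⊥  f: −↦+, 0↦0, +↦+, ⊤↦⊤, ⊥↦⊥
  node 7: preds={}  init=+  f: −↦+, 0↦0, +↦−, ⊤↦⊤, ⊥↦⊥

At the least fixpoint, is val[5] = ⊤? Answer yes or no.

yes

Trace (18 dequeues):
  [1] u=0 | in 0 | out 0 | prev ⊥ | push {}
  [2] u=1 | in + | out ⊤ | prev 0 | push {0}
  [3] u=2 | in 0 | out 0 | prev ⊥ | push {}
  [4] u=3 | in 0 | out 0 | prev ⊥ | push {}
  [5] u=4 | in ⊤ | out ⊤ | prev ⊥ | push {1,3}
  [6] u=5 | in 0 | out 0 | prev ⊥ | push {4}
  [7] u=6 | in ⊤ | out ⊤ | prev ⊥ | push {2}
  [8] u=7 | in ⊥ | out + | ==
  [9] u=0 | in ⊤ | out ⊤ | prev 0 | push {}
  [10] u=1 | in ⊤ | out ⊤ | ==
  [11] u=3 | in ⊤ | out ⊤ | prev 0 | push {}
  [12] u=4 | in ⊤ | out ⊤ | ==
  [13] u=2 | in ⊤ | out ⊤ | prev 0 | push {0,3,5}
  [14] u=0 | in ⊤ | out ⊤ | ==
  [15] u=3 | in ⊤ | out ⊤ | ==
  [16] u=5 | in ⊤ | out ⊤ | prev 0 | push {4,6}
  [17] u=4 | in ⊤ | out ⊤ | ==
  [18] u=6 | in ⊤ | out ⊤ | ==

Converged values:
  [0] ⊤
  [1] ⊤
  [2] ⊤
  [3] ⊤
  [4] ⊤
  [5] ⊤
  [6] ⊤
  [7] +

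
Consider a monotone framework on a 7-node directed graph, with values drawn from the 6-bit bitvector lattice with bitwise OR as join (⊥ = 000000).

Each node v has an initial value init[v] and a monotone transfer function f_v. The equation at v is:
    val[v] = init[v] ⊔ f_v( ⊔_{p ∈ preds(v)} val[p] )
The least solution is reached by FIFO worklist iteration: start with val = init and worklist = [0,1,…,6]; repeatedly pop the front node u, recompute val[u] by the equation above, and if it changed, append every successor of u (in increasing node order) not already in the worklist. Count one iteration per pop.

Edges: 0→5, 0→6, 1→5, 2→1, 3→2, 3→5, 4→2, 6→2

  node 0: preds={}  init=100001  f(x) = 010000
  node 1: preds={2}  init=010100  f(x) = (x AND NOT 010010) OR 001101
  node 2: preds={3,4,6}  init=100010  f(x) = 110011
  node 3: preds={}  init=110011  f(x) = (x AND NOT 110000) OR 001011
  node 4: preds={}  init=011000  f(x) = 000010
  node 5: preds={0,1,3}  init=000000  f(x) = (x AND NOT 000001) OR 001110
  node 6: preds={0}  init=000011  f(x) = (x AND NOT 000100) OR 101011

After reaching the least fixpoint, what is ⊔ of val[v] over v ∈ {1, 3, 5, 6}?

111111

Trace (9 dequeues):
  [1] u=0 | in 000000 | out 110001 | prev 100001 | push {}
  [2] u=1 | in 100010 | out 111101 | prev 010100 | push {}
  [3] u=2 | in 111011 | out 110011 | prev 100010 | push {1}
  [4] u=3 | in 000000 | out 111011 | prev 110011 | push {2}
  [5] u=4 | in 000000 | out 011010 | prev 011000 | push {}
  [6] u=5 | in 111111 | out 111110 | prev 000000 | push {}
  [7] u=6 | in 110001 | out 111011 | prev 000011 | push {}
  [8] u=1 | in 110011 | out 111101 | ==
  [9] u=2 | in 111011 | out 110011 | ==

Converged values:
  [0] 110001
  [1] 111101
  [2] 110011
  [3] 111011
  [4] 011010
  [5] 111110
  [6] 111011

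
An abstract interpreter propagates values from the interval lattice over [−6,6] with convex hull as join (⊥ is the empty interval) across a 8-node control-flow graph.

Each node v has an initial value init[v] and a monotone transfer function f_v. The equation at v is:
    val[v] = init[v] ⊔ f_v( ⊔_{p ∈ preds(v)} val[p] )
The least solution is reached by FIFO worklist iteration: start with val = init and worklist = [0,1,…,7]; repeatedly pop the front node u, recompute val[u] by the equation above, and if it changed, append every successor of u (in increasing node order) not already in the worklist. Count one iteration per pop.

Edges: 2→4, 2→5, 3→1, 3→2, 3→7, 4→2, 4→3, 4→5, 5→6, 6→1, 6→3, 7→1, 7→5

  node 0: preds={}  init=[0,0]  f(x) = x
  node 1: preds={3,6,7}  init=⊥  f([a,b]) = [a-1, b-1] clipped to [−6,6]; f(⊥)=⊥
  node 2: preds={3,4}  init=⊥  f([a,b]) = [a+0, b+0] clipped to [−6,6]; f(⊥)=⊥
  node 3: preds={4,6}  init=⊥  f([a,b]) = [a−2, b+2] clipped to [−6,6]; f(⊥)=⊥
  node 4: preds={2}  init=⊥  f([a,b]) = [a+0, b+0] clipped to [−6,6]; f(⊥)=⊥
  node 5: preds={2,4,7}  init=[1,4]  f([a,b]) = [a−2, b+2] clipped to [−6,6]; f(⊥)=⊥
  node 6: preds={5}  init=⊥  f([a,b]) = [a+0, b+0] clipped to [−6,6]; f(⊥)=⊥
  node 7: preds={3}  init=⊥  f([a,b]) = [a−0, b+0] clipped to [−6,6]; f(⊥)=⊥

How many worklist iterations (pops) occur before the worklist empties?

Worklist (43 pops):
  #1 pop 0: in=⊥ → [0,0] (no change)
  #2 pop 1: in=⊥ → ⊥ (no change)
  #3 pop 2: in=⊥ → ⊥ (no change)
  #4 pop 3: in=⊥ → ⊥ (no change)
  #5 pop 4: in=⊥ → ⊥ (no change)
  #6 pop 5: in=⊥ → [1,4] (no change)
  #7 pop 6: in=[1,4] → [1,4] (was ⊥); enqueue [1,3]
  #8 pop 7: in=⊥ → ⊥ (no change)
  #9 pop 1: in=[1,4] → [0,3] (was ⊥); enqueue []
  #10 pop 3: in=[1,4] → [-1,6] (was ⊥); enqueue [1,2,7]
  #11 pop 1: in=[-1,6] → [-2,5] (was [0,3]); enqueue []
  #12 pop 2: in=[-1,6] → [-1,6] (was ⊥); enqueue [4,5]
  #13 pop 7: in=[-1,6] → [-1,6] (was ⊥); enqueue [1]
  #14 pop 4: in=[-1,6] → [-1,6] (was ⊥); enqueue [2,3]
  #15 pop 5: in=[-1,6] → [-3,6] (was [1,4]); enqueue [6]
  #16 pop 1: in=[-1,6] → [-2,5] (no change)
  #17 pop 2: in=[-1,6] → [-1,6] (no change)
  #18 pop 3: in=[-1,6] → [-3,6] (was [-1,6]); enqueue [1,2,7]
  #19 pop 6: in=[-3,6] → [-3,6] (was [1,4]); enqueue [3]
  #20 pop 1: in=[-3,6] → [-4,5] (was [-2,5]); enqueue []
  #21 pop 2: in=[-3,6] → [-3,6] (was [-1,6]); enqueue [4,5]
  #22 pop 7: in=[-3,6] → [-3,6] (was [-1,6]); enqueue [1]
  #23 pop 3: in=[-3,6] → [-5,6] (was [-3,6]); enqueue [2,7]
  #24 pop 4: in=[-3,6] → [-3,6] (was [-1,6]); enqueue [3]
  #25 pop 5: in=[-3,6] → [-5,6] (was [-3,6]); enqueue [6]
  #26 pop 1: in=[-5,6] → [-6,5] (was [-4,5]); enqueue []
  #27 pop 2: in=[-5,6] → [-5,6] (was [-3,6]); enqueue [4,5]
  #28 pop 7: in=[-5,6] → [-5,6] (was [-3,6]); enqueue [1]
  #29 pop 3: in=[-3,6] → [-5,6] (no change)
  #30 pop 6: in=[-5,6] → [-5,6] (was [-3,6]); enqueue [3]
  #31 pop 4: in=[-5,6] → [-5,6] (was [-3,6]); enqueue [2]
  #32 pop 5: in=[-5,6] → [-6,6] (was [-5,6]); enqueue [6]
  #33 pop 1: in=[-5,6] → [-6,5] (no change)
  #34 pop 3: in=[-5,6] → [-6,6] (was [-5,6]); enqueue [1,7]
  #35 pop 2: in=[-6,6] → [-6,6] (was [-5,6]); enqueue [4,5]
  #36 pop 6: in=[-6,6] → [-6,6] (was [-5,6]); enqueue [3]
  #37 pop 1: in=[-6,6] → [-6,5] (no change)
  #38 pop 7: in=[-6,6] → [-6,6] (was [-5,6]); enqueue [1]
  #39 pop 4: in=[-6,6] → [-6,6] (was [-5,6]); enqueue [2]
  #40 pop 5: in=[-6,6] → [-6,6] (no change)
  #41 pop 3: in=[-6,6] → [-6,6] (no change)
  #42 pop 1: in=[-6,6] → [-6,5] (no change)
  #43 pop 2: in=[-6,6] → [-6,6] (no change)

Fixpoint:
  val[0] = [0,0]
  val[1] = [-6,5]
  val[2] = [-6,6]
  val[3] = [-6,6]
  val[4] = [-6,6]
  val[5] = [-6,6]
  val[6] = [-6,6]
  val[7] = [-6,6]

43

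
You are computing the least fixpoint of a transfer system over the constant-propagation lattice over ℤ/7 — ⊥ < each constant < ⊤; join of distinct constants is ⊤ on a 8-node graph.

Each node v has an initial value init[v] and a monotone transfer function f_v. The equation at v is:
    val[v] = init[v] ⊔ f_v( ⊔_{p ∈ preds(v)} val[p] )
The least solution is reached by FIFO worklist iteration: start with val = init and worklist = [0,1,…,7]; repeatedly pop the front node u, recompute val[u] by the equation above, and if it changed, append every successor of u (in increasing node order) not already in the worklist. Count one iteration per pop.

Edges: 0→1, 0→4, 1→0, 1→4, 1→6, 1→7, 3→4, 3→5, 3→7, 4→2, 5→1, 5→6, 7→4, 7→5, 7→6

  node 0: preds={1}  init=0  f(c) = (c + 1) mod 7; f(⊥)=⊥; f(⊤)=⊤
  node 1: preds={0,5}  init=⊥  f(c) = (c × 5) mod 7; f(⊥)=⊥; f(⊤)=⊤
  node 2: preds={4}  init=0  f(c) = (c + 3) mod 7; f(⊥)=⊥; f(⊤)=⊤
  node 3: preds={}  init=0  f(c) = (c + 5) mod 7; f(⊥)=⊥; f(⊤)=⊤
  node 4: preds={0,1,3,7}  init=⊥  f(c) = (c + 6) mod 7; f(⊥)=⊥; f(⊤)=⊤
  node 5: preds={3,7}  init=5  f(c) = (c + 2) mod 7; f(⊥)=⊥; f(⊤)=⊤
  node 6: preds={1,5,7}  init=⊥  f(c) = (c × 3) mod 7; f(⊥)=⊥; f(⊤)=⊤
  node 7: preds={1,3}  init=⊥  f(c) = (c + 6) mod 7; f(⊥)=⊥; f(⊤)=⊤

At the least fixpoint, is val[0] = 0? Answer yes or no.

no

Worklist (14 pops):
  #1 pop 0: in=⊥ → 0 (no change)
  #2 pop 1: in=⊤ → ⊤ (was ⊥); enqueue [0]
  #3 pop 2: in=⊥ → 0 (no change)
  #4 pop 3: in=⊥ → 0 (no change)
  #5 pop 4: in=⊤ → ⊤ (was ⊥); enqueue [2]
  #6 pop 5: in=0 → ⊤ (was 5); enqueue [1]
  #7 pop 6: in=⊤ → ⊤ (was ⊥); enqueue []
  #8 pop 7: in=⊤ → ⊤ (was ⊥); enqueue [4,5,6]
  #9 pop 0: in=⊤ → ⊤ (was 0); enqueue []
  #10 pop 2: in=⊤ → ⊤ (was 0); enqueue []
  #11 pop 1: in=⊤ → ⊤ (no change)
  #12 pop 4: in=⊤ → ⊤ (no change)
  #13 pop 5: in=⊤ → ⊤ (no change)
  #14 pop 6: in=⊤ → ⊤ (no change)

Fixpoint:
  val[0] = ⊤
  val[1] = ⊤
  val[2] = ⊤
  val[3] = 0
  val[4] = ⊤
  val[5] = ⊤
  val[6] = ⊤
  val[7] = ⊤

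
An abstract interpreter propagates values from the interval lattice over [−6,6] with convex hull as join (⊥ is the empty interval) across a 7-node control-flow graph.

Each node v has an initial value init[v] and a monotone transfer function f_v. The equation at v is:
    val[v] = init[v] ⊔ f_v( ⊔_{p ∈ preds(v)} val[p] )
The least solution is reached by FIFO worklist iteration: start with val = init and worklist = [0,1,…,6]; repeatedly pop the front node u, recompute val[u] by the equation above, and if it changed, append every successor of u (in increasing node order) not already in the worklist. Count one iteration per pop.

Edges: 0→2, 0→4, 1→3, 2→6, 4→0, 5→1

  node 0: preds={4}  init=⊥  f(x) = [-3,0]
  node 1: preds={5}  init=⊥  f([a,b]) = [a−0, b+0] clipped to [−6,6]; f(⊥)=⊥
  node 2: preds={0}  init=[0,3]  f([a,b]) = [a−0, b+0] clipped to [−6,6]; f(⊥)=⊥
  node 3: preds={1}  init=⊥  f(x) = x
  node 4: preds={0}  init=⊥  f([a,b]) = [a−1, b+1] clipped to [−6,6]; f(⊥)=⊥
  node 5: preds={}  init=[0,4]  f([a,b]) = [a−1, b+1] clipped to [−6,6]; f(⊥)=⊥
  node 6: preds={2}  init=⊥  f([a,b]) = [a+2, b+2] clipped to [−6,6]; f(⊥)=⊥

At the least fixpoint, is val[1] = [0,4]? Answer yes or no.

Trace (8 dequeues):
  [1] u=0 | in ⊥ | out [-3,0] | prev ⊥ | push {}
  [2] u=1 | in [0,4] | out [0,4] | prev ⊥ | push {}
  [3] u=2 | in [-3,0] | out [-3,3] | prev [0,3] | push {}
  [4] u=3 | in [0,4] | out [0,4] | prev ⊥ | push {}
  [5] u=4 | in [-3,0] | out [-4,1] | prev ⊥ | push {0}
  [6] u=5 | in ⊥ | out [0,4] | ==
  [7] u=6 | in [-3,3] | out [-1,5] | prev ⊥ | push {}
  [8] u=0 | in [-4,1] | out [-3,0] | ==

Converged values:
  [0] [-3,0]
  [1] [0,4]
  [2] [-3,3]
  [3] [0,4]
  [4] [-4,1]
  [5] [0,4]
  [6] [-1,5]

yes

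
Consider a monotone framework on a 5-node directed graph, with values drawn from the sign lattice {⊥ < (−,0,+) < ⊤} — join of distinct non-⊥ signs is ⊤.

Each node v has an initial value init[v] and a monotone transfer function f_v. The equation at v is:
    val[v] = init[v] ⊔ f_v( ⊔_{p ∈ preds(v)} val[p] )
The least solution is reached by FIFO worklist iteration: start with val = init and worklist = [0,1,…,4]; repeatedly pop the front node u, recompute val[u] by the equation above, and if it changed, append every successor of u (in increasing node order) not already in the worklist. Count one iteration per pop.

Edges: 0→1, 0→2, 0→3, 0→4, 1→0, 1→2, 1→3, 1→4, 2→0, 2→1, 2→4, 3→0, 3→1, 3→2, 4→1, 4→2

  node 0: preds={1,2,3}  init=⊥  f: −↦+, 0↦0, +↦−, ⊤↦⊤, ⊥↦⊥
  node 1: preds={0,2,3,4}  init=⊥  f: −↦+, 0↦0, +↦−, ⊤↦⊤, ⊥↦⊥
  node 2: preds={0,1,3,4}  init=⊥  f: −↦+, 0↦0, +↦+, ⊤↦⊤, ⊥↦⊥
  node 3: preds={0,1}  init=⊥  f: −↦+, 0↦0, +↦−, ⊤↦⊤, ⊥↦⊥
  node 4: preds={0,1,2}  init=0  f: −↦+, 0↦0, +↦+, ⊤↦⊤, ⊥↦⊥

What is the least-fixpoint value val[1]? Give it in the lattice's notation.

0

Iteration log — 10 steps:
  step 1. node 0  ⊔preds=⊥  new=⊥  stable
  step 2. node 1  ⊔preds=0  new=0  old=⊥  +wl: 0
  step 3. node 2  ⊔preds=0  new=0  old=⊥  +wl: 1
  step 4. node 3  ⊔preds=0  new=0  old=⊥  +wl: 2
  step 5. node 4  ⊔preds=0  new=0  stable
  step 6. node 0  ⊔preds=0  new=0  old=⊥  +wl: 3,4
  step 7. node 1  ⊔preds=0  new=0  stable
  step 8. node 2  ⊔preds=0  new=0  stable
  step 9. node 3  ⊔preds=0  new=0  stable
  step 10. node 4  ⊔preds=0  new=0  stable

Least fixpoint reached:
  node 0: 0
  node 1: 0
  node 2: 0
  node 3: 0
  node 4: 0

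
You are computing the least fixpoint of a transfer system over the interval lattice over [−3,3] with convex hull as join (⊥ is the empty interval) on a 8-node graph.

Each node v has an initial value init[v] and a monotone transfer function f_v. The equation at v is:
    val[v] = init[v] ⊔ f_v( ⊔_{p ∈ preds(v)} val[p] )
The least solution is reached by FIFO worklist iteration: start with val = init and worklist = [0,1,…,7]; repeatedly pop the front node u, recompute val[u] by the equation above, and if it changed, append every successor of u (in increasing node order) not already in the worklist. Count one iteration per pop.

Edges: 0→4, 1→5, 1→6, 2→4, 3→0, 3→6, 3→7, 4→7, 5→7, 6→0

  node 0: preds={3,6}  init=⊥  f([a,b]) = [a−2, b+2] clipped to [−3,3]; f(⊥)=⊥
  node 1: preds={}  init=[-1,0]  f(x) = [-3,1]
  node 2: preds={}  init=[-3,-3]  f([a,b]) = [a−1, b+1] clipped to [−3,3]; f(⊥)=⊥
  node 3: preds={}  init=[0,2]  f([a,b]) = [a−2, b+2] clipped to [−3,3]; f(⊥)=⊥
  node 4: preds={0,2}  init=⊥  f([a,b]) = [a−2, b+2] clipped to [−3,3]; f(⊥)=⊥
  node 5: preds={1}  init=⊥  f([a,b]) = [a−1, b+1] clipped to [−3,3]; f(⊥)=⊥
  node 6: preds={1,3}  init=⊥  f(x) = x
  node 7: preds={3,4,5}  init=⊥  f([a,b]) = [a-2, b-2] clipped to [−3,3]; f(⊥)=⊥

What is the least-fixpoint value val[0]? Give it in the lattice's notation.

Iteration log — 10 steps:
  step 1. node 0  ⊔preds=[0,2]  new=[-2,3]  old=⊥  +wl: 
  step 2. node 1  ⊔preds=⊥  new=[-3,1]  old=[-1,0]  +wl: 
  step 3. node 2  ⊔preds=⊥  new=[-3,-3]  stable
  step 4. node 3  ⊔preds=⊥  new=[0,2]  stable
  step 5. node 4  ⊔preds=[-3,3]  new=[-3,3]  old=⊥  +wl: 
  step 6. node 5  ⊔preds=[-3,1]  new=[-3,2]  old=⊥  +wl: 
  step 7. node 6  ⊔preds=[-3,2]  new=[-3,2]  old=⊥  +wl: 0
  step 8. node 7  ⊔preds=[-3,3]  new=[-3,1]  old=⊥  +wl: 
  step 9. node 0  ⊔preds=[-3,2]  new=[-3,3]  old=[-2,3]  +wl: 4
  step 10. node 4  ⊔preds=[-3,3]  new=[-3,3]  stable

Least fixpoint reached:
  node 0: [-3,3]
  node 1: [-3,1]
  node 2: [-3,-3]
  node 3: [0,2]
  node 4: [-3,3]
  node 5: [-3,2]
  node 6: [-3,2]
  node 7: [-3,1]

[-3,3]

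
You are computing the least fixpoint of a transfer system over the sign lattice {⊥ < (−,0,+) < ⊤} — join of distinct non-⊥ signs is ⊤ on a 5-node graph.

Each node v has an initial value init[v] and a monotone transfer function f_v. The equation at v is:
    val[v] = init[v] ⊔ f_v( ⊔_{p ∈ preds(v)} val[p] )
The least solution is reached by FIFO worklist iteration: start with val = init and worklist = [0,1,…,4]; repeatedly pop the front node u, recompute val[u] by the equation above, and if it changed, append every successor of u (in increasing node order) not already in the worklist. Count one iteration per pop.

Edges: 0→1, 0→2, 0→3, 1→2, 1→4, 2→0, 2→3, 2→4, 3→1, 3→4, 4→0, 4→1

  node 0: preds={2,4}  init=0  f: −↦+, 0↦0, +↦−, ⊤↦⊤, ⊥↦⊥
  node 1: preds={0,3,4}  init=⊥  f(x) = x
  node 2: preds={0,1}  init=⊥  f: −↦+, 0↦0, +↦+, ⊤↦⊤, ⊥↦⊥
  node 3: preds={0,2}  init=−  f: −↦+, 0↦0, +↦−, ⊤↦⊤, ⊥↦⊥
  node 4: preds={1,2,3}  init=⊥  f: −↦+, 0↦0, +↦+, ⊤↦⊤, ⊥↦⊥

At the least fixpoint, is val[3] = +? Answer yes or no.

Trace (9 dequeues):
  [1] u=0 | in ⊥ | out 0 | ==
  [2] u=1 | in ⊤ | out ⊤ | prev ⊥ | push {}
  [3] u=2 | in ⊤ | out ⊤ | prev ⊥ | push {0}
  [4] u=3 | in ⊤ | out ⊤ | prev − | push {1}
  [5] u=4 | in ⊤ | out ⊤ | prev ⊥ | push {}
  [6] u=0 | in ⊤ | out ⊤ | prev 0 | push {2,3}
  [7] u=1 | in ⊤ | out ⊤ | ==
  [8] u=2 | in ⊤ | out ⊤ | ==
  [9] u=3 | in ⊤ | out ⊤ | ==

Converged values:
  [0] ⊤
  [1] ⊤
  [2] ⊤
  [3] ⊤
  [4] ⊤

no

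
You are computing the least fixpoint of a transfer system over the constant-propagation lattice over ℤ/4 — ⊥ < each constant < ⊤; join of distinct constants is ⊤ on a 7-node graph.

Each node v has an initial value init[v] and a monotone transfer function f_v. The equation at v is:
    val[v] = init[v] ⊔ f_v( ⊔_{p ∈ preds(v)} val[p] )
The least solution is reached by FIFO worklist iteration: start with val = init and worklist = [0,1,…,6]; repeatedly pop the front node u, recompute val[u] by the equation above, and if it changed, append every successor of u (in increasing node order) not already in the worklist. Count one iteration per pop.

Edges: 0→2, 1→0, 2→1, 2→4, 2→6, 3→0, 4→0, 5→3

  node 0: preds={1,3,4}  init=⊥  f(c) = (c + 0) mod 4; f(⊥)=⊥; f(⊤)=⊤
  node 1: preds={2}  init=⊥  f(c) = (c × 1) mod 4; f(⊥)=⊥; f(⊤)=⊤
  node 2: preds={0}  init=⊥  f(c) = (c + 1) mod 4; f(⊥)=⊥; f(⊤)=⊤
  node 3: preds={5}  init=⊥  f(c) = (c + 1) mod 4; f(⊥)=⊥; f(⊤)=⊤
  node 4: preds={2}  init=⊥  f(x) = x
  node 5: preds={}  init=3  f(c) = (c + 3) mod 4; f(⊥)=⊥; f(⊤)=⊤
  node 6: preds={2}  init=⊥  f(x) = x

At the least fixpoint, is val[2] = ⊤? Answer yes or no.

yes

Iteration log — 18 steps:
  step 1. node 0  ⊔preds=⊥  new=⊥  stable
  step 2. node 1  ⊔preds=⊥  new=⊥  stable
  step 3. node 2  ⊔preds=⊥  new=⊥  stable
  step 4. node 3  ⊔preds=3  new=0  old=⊥  +wl: 0
  step 5. node 4  ⊔preds=⊥  new=⊥  stable
  step 6. node 5  ⊔preds=⊥  new=3  stable
  step 7. node 6  ⊔preds=⊥  new=⊥  stable
  step 8. node 0  ⊔preds=0  new=0  old=⊥  +wl: 2
  step 9. node 2  ⊔preds=0  new=1  old=⊥  +wl: 1,4,6
  step 10. node 1  ⊔preds=1  new=1  old=⊥  +wl: 0
  step 11. node 4  ⊔preds=1  new=1  old=⊥  +wl: 
  step 12. node 6  ⊔preds=1  new=1  old=⊥  +wl: 
  step 13. node 0  ⊔preds=⊤  new=⊤  old=0  +wl: 2
  step 14. node 2  ⊔preds=⊤  new=⊤  old=1  +wl: 1,4,6
  step 15. node 1  ⊔preds=⊤  new=⊤  old=1  +wl: 0
  step 16. node 4  ⊔preds=⊤  new=⊤  old=1  +wl: 
  step 17. node 6  ⊔preds=⊤  new=⊤  old=1  +wl: 
  step 18. node 0  ⊔preds=⊤  new=⊤  stable

Least fixpoint reached:
  node 0: ⊤
  node 1: ⊤
  node 2: ⊤
  node 3: 0
  node 4: ⊤
  node 5: 3
  node 6: ⊤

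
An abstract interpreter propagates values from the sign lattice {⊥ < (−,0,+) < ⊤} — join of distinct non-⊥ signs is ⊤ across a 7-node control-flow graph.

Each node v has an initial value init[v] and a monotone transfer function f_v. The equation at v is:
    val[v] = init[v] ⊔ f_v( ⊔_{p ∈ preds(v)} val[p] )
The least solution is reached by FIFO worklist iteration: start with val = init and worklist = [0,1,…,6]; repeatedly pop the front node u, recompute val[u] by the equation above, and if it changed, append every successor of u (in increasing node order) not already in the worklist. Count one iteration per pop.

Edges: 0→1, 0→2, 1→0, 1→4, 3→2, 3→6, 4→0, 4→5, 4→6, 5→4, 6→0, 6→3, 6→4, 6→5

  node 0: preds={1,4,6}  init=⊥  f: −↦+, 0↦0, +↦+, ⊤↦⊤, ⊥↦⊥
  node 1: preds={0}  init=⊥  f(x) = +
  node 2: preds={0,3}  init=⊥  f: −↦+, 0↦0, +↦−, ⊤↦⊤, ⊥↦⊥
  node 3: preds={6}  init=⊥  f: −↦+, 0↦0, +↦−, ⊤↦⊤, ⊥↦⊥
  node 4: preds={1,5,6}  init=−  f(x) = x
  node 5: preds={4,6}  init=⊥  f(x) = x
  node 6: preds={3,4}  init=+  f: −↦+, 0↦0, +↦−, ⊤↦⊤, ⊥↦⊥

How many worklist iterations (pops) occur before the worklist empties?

Trace (14 dequeues):
  [1] u=0 | in ⊤ | out ⊤ | prev ⊥ | push {}
  [2] u=1 | in ⊤ | out + | prev ⊥ | push {0}
  [3] u=2 | in ⊤ | out ⊤ | prev ⊥ | push {}
  [4] u=3 | in + | out − | prev ⊥ | push {2}
  [5] u=4 | in + | out ⊤ | prev − | push {}
  [6] u=5 | in ⊤ | out ⊤ | prev ⊥ | push {4}
  [7] u=6 | in ⊤ | out ⊤ | prev + | push {3,5}
  [8] u=0 | in ⊤ | out ⊤ | ==
  [9] u=2 | in ⊤ | out ⊤ | ==
  [10] u=4 | in ⊤ | out ⊤ | ==
  [11] u=3 | in ⊤ | out ⊤ | prev − | push {2,6}
  [12] u=5 | in ⊤ | out ⊤ | ==
  [13] u=2 | in ⊤ | out ⊤ | ==
  [14] u=6 | in ⊤ | out ⊤ | ==

Converged values:
  [0] ⊤
  [1] +
  [2] ⊤
  [3] ⊤
  [4] ⊤
  [5] ⊤
  [6] ⊤

14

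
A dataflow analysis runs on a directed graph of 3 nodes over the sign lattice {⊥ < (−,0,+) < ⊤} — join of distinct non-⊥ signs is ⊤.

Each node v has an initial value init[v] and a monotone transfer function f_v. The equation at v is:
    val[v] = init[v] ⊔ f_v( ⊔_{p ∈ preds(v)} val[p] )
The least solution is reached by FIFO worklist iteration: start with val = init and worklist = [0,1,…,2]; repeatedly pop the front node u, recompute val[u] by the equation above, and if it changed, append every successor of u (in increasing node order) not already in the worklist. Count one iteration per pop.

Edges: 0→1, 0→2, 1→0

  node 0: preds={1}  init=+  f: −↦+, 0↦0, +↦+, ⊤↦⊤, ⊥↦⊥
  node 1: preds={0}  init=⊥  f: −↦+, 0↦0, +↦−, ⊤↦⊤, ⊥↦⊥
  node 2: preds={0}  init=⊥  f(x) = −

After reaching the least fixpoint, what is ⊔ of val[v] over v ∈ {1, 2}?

−

Worklist (4 pops):
  #1 pop 0: in=⊥ → + (no change)
  #2 pop 1: in=+ → − (was ⊥); enqueue [0]
  #3 pop 2: in=+ → − (was ⊥); enqueue []
  #4 pop 0: in=− → + (no change)

Fixpoint:
  val[0] = +
  val[1] = −
  val[2] = −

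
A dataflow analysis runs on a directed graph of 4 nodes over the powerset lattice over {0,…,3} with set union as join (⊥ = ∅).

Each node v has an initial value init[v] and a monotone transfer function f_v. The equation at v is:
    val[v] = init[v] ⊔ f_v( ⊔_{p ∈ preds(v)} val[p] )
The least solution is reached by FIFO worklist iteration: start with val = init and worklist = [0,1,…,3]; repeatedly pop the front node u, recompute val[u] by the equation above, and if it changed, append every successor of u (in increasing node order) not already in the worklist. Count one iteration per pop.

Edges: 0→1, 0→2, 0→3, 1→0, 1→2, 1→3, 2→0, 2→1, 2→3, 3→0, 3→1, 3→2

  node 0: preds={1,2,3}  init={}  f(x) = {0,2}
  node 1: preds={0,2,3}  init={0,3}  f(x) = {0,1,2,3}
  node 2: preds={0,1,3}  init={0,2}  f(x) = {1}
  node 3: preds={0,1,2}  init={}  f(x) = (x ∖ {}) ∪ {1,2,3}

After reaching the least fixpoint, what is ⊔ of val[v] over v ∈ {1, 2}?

Iteration log — 7 steps:
  step 1. node 0  ⊔preds={0,2,3}  new={0,2}  old={}  +wl: 
  step 2. node 1  ⊔preds={0,2}  new={0,1,2,3}  old={0,3}  +wl: 0
  step 3. node 2  ⊔preds={0,1,2,3}  new={0,1,2}  old={0,2}  +wl: 1
  step 4. node 3  ⊔preds={0,1,2,3}  new={0,1,2,3}  old={}  +wl: 2
  step 5. node 0  ⊔preds={0,1,2,3}  new={0,2}  stable
  step 6. node 1  ⊔preds={0,1,2,3}  new={0,1,2,3}  stable
  step 7. node 2  ⊔preds={0,1,2,3}  new={0,1,2}  stable

Least fixpoint reached:
  node 0: {0,2}
  node 1: {0,1,2,3}
  node 2: {0,1,2}
  node 3: {0,1,2,3}

{0,1,2,3}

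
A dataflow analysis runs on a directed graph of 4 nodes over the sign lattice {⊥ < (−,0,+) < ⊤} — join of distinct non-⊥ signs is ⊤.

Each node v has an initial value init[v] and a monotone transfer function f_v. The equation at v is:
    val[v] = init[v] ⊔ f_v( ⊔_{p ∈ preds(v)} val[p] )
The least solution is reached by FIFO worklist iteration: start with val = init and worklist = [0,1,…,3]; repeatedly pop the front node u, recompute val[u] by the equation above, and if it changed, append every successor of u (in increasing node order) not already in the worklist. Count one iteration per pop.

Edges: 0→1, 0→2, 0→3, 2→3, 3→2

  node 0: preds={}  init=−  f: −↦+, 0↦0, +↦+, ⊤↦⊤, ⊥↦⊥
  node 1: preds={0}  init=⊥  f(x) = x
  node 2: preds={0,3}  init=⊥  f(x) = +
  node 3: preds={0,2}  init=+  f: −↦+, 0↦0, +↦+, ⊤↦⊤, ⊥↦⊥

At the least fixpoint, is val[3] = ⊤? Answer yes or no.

Worklist (5 pops):
  #1 pop 0: in=⊥ → − (no change)
  #2 pop 1: in=− → − (was ⊥); enqueue []
  #3 pop 2: in=⊤ → + (was ⊥); enqueue []
  #4 pop 3: in=⊤ → ⊤ (was +); enqueue [2]
  #5 pop 2: in=⊤ → + (no change)

Fixpoint:
  val[0] = −
  val[1] = −
  val[2] = +
  val[3] = ⊤

yes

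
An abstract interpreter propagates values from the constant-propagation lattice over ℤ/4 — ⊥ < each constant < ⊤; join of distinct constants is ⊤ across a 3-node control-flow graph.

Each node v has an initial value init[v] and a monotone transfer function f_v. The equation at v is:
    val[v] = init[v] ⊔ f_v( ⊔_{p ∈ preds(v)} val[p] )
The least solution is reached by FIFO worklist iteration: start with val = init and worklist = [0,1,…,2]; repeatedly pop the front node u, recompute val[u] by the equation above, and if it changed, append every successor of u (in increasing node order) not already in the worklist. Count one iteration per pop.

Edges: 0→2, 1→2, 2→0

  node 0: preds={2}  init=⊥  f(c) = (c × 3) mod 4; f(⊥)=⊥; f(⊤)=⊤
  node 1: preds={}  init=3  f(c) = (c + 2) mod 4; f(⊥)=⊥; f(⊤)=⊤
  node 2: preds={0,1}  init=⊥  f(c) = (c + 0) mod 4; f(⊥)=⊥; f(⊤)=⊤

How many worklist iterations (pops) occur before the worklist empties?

7

Worklist (7 pops):
  #1 pop 0: in=⊥ → ⊥ (no change)
  #2 pop 1: in=⊥ → 3 (no change)
  #3 pop 2: in=3 → 3 (was ⊥); enqueue [0]
  #4 pop 0: in=3 → 1 (was ⊥); enqueue [2]
  #5 pop 2: in=⊤ → ⊤ (was 3); enqueue [0]
  #6 pop 0: in=⊤ → ⊤ (was 1); enqueue [2]
  #7 pop 2: in=⊤ → ⊤ (no change)

Fixpoint:
  val[0] = ⊤
  val[1] = 3
  val[2] = ⊤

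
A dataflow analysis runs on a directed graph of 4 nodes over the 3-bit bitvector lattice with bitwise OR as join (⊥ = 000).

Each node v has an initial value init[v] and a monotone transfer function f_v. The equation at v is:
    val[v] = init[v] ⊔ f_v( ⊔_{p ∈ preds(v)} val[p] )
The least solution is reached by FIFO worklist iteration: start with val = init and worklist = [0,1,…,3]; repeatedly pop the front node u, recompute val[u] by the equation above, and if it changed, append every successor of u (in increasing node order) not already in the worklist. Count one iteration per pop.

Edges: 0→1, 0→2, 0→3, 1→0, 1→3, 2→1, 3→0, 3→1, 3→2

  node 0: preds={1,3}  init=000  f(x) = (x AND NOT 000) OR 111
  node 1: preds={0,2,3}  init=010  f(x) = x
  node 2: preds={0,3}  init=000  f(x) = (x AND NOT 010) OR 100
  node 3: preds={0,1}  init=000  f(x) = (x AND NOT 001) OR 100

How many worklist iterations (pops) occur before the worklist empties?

7

Worklist (7 pops):
  #1 pop 0: in=010 → 111 (was 000); enqueue []
  #2 pop 1: in=111 → 111 (was 010); enqueue [0]
  #3 pop 2: in=111 → 101 (was 000); enqueue [1]
  #4 pop 3: in=111 → 110 (was 000); enqueue [2]
  #5 pop 0: in=111 → 111 (no change)
  #6 pop 1: in=111 → 111 (no change)
  #7 pop 2: in=111 → 101 (no change)

Fixpoint:
  val[0] = 111
  val[1] = 111
  val[2] = 101
  val[3] = 110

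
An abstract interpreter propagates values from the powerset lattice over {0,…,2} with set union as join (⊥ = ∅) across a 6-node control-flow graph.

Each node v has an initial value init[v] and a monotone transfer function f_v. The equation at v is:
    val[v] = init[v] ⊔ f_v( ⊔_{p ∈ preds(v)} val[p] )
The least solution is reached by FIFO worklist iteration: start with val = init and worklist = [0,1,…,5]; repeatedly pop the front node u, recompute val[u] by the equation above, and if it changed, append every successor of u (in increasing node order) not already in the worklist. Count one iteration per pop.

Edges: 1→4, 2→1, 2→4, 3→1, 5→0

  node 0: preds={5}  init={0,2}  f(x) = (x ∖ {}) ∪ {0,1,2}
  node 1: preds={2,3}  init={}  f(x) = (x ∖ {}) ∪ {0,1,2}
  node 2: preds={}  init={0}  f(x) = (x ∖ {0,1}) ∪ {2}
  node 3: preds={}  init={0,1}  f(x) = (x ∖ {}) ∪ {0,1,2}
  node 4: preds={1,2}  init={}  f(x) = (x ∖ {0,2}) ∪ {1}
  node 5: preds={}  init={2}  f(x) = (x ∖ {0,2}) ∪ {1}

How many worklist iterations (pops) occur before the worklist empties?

8

Trace (8 dequeues):
  [1] u=0 | in {2} | out {0,1,2} | prev {0,2} | push {}
  [2] u=1 | in {0,1} | out {0,1,2} | prev {} | push {}
  [3] u=2 | in {} | out {0,2} | prev {0} | push {1}
  [4] u=3 | in {} | out {0,1,2} | prev {0,1} | push {}
  [5] u=4 | in {0,1,2} | out {1} | prev {} | push {}
  [6] u=5 | in {} | out {1,2} | prev {2} | push {0}
  [7] u=1 | in {0,1,2} | out {0,1,2} | ==
  [8] u=0 | in {1,2} | out {0,1,2} | ==

Converged values:
  [0] {0,1,2}
  [1] {0,1,2}
  [2] {0,2}
  [3] {0,1,2}
  [4] {1}
  [5] {1,2}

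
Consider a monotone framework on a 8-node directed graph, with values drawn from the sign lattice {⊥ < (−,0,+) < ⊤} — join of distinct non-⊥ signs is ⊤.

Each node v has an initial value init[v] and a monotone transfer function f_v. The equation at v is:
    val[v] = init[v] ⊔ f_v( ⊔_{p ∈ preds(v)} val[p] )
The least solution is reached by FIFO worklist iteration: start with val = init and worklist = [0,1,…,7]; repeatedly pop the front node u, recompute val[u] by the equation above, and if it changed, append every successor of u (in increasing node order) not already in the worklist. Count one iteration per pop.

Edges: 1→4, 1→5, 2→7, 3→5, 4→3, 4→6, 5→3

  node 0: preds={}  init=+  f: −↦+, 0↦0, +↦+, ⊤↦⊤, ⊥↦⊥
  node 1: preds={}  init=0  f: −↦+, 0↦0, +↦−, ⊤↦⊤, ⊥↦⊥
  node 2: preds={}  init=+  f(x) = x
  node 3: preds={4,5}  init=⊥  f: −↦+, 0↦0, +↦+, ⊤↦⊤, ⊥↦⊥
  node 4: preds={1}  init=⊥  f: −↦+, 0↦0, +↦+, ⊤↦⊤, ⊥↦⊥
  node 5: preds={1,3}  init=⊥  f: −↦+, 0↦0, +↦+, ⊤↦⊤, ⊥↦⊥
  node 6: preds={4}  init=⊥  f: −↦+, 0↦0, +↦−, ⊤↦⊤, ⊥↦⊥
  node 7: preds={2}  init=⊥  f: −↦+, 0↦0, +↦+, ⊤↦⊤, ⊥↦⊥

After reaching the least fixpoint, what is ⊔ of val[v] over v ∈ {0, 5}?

Iteration log — 10 steps:
  step 1. node 0  ⊔preds=⊥  new=+  stable
  step 2. node 1  ⊔preds=⊥  new=0  stable
  step 3. node 2  ⊔preds=⊥  new=+  stable
  step 4. node 3  ⊔preds=⊥  new=⊥  stable
  step 5. node 4  ⊔preds=0  new=0  old=⊥  +wl: 3
  step 6. node 5  ⊔preds=0  new=0  old=⊥  +wl: 
  step 7. node 6  ⊔preds=0  new=0  old=⊥  +wl: 
  step 8. node 7  ⊔preds=+  new=+  old=⊥  +wl: 
  step 9. node 3  ⊔preds=0  new=0  old=⊥  +wl: 5
  step 10. node 5  ⊔preds=0  new=0  stable

Least fixpoint reached:
  node 0: +
  node 1: 0
  node 2: +
  node 3: 0
  node 4: 0
  node 5: 0
  node 6: 0
  node 7: +

⊤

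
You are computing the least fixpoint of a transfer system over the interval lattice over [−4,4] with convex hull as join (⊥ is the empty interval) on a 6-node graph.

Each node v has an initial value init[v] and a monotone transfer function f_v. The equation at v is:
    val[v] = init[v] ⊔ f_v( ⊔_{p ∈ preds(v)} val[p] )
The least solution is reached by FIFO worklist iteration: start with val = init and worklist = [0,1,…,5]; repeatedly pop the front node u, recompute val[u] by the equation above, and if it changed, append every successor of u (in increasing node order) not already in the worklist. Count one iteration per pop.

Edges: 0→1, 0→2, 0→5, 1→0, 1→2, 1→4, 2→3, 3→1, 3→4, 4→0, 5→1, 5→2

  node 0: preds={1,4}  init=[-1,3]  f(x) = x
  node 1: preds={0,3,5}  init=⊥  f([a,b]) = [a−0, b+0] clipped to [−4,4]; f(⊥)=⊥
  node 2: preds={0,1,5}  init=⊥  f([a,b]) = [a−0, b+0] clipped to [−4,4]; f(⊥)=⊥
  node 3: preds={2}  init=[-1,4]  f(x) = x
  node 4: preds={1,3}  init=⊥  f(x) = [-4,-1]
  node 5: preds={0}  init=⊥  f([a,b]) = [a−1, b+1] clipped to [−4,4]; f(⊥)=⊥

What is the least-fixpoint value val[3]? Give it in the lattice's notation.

Iteration log — 16 steps:
  step 1. node 0  ⊔preds=⊥  new=[-1,3]  stable
  step 2. node 1  ⊔preds=[-1,4]  new=[-1,4]  old=⊥  +wl: 0
  step 3. node 2  ⊔preds=[-1,4]  new=[-1,4]  old=⊥  +wl: 
  step 4. node 3  ⊔preds=[-1,4]  new=[-1,4]  stable
  step 5. node 4  ⊔preds=[-1,4]  new=[-4,-1]  old=⊥  +wl: 
  step 6. node 5  ⊔preds=[-1,3]  new=[-2,4]  old=⊥  +wl: 1,2
  step 7. node 0  ⊔preds=[-4,4]  new=[-4,4]  old=[-1,3]  +wl: 5
  step 8. node 1  ⊔preds=[-4,4]  new=[-4,4]  old=[-1,4]  +wl: 0,4
  step 9. node 2  ⊔preds=[-4,4]  new=[-4,4]  old=[-1,4]  +wl: 3
  step 10. node 5  ⊔preds=[-4,4]  new=[-4,4]  old=[-2,4]  +wl: 1,2
  step 11. node 0  ⊔preds=[-4,4]  new=[-4,4]  stable
  step 12. node 4  ⊔preds=[-4,4]  new=[-4,-1]  stable
  step 13. node 3  ⊔preds=[-4,4]  new=[-4,4]  old=[-1,4]  +wl: 4
  step 14. node 1  ⊔preds=[-4,4]  new=[-4,4]  stable
  step 15. node 2  ⊔preds=[-4,4]  new=[-4,4]  stable
  step 16. node 4  ⊔preds=[-4,4]  new=[-4,-1]  stable

Least fixpoint reached:
  node 0: [-4,4]
  node 1: [-4,4]
  node 2: [-4,4]
  node 3: [-4,4]
  node 4: [-4,-1]
  node 5: [-4,4]

[-4,4]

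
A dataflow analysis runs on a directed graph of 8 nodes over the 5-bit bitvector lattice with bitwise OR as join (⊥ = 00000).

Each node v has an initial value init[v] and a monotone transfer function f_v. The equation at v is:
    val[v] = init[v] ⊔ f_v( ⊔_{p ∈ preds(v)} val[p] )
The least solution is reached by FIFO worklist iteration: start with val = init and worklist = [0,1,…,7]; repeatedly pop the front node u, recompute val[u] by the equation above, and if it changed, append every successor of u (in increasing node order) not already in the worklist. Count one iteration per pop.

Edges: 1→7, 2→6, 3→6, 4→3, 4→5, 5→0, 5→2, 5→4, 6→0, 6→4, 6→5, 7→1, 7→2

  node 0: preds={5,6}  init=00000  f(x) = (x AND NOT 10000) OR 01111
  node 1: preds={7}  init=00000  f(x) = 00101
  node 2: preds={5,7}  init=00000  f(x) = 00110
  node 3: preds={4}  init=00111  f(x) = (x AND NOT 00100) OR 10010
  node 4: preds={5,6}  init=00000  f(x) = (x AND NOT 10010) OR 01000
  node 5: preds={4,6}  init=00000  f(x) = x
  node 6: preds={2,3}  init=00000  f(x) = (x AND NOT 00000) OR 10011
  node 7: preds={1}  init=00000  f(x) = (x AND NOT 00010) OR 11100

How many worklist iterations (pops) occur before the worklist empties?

Worklist (20 pops):
  #1 pop 0: in=00000 → 01111 (was 00000); enqueue []
  #2 pop 1: in=00000 → 00101 (was 00000); enqueue []
  #3 pop 2: in=00000 → 00110 (was 00000); enqueue []
  #4 pop 3: in=00000 → 10111 (was 00111); enqueue []
  #5 pop 4: in=00000 → 01000 (was 00000); enqueue [3]
  #6 pop 5: in=01000 → 01000 (was 00000); enqueue [0,2,4]
  #7 pop 6: in=10111 → 10111 (was 00000); enqueue [5]
  #8 pop 7: in=00101 → 11101 (was 00000); enqueue [1]
  #9 pop 3: in=01000 → 11111 (was 10111); enqueue [6]
  #10 pop 0: in=11111 → 01111 (no change)
  #11 pop 2: in=11101 → 00110 (no change)
  #12 pop 4: in=11111 → 01101 (was 01000); enqueue [3]
  #13 pop 5: in=11111 → 11111 (was 01000); enqueue [0,2,4]
  #14 pop 1: in=11101 → 00101 (no change)
  #15 pop 6: in=11111 → 11111 (was 10111); enqueue [5]
  #16 pop 3: in=01101 → 11111 (no change)
  #17 pop 0: in=11111 → 01111 (no change)
  #18 pop 2: in=11111 → 00110 (no change)
  #19 pop 4: in=11111 → 01101 (no change)
  #20 pop 5: in=11111 → 11111 (no change)

Fixpoint:
  val[0] = 01111
  val[1] = 00101
  val[2] = 00110
  val[3] = 11111
  val[4] = 01101
  val[5] = 11111
  val[6] = 11111
  val[7] = 11101

20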